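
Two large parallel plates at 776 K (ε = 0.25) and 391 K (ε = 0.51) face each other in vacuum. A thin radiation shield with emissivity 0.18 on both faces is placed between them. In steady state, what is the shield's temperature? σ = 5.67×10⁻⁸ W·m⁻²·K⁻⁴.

In steady state the net flux on the hot side equals that on the cold side.
σ(T₁⁴−T_s⁴)/D₁ = σ(T_s⁴−T₂⁴)/D₂, with D₁ = 1/ε₁+1/ε_s−1 = 8.556, D₂ = 1/ε_s+1/ε₂−1 = 6.516.
Solve for T_s⁴: T_s⁴ = (D₂·T₁⁴ + D₁·T₂⁴)/(D₁+D₂) = 1.700×10¹¹ K⁴.

T_s ≈ 642 K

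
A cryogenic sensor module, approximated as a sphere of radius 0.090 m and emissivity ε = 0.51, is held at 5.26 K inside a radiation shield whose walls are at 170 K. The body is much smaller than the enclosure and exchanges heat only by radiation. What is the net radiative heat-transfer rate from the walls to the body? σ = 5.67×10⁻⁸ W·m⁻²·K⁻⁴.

P_net ≈ 2.46 W

For a small grey body in a large enclosure: P_net = εσA(T_body⁴ − T_wall⁴).
A = 4πr² = 0.1018 m²; T_body⁴ − T_wall⁴ = 765.5 − 8.352×10⁸ = -8.352×10⁸ K⁴.
|P_net| = 0.51·5.67×10⁻⁸·0.1018·8.352×10⁸.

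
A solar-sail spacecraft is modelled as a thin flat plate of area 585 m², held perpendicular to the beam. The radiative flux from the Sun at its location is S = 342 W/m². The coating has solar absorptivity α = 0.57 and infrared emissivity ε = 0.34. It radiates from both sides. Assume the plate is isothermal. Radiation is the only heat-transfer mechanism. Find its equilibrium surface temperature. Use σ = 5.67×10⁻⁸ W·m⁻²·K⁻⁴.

T ≈ 267 K

At equilibrium, absorbed power = emitted power.
Absorbing cross-section = A = 585.0 m²; emitting surface = 2A = 1170 m² (ratio 2).
αS·A_cross = εσ·A_surf·T⁴  ⇒  T⁴ = αS/(ε·2σ).
T⁴ = 0.570·342/(0.34·2·5.67×10⁻⁸) = 5.056×10⁹ K⁴.
T = (5.056×10⁹)^(1/4).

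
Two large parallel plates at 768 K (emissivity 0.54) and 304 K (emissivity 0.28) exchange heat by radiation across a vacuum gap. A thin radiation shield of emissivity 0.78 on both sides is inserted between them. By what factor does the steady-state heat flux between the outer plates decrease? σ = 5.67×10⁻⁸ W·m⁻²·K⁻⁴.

factor ≈ 1.35

Without shield: q₀ = σΔ(T⁴)/(1/ε₁+1/ε₂−1) with denominator 4.423.
With shield the two gaps are in series; the resistances add: (1/ε₁+1/ε_s−1)+(1/ε_s+1/ε₂−1) = 2.134+3.853 = 5.987.
Heat-flux ratio q₀/q = 5.987/4.423.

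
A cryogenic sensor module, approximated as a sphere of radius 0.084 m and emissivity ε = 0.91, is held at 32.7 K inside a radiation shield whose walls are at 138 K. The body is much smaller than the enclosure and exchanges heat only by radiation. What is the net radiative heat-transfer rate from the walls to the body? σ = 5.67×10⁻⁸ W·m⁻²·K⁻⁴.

For a small grey body in a large enclosure: P_net = εσA(T_body⁴ − T_wall⁴).
A = 4πr² = 0.08867 m²; T_body⁴ − T_wall⁴ = 1.143×10⁶ − 3.627×10⁸ = -3.615×10⁸ K⁴.
|P_net| = 0.91·5.67×10⁻⁸·0.08867·3.615×10⁸.

P_net ≈ 1.65 W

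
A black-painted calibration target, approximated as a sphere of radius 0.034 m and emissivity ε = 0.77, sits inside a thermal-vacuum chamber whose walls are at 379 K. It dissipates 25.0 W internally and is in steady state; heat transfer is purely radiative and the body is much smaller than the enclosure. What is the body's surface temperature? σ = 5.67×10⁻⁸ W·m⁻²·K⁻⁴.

For a small grey body in a large enclosure, net radiated power = εσA(T⁴ − T_w⁴).
Steady state: P = εσA(T⁴ − T_w⁴) with A = 4πr² = 0.01453 m².
T⁴ = P/(εσA) + T_w⁴ = 25.0/(0.77·5.67×10⁻⁸·0.01453) + (379)⁴
    = 3.942×10¹⁰ + 2.063×10¹⁰ = 6.005×10¹⁰ K⁴.

T ≈ 495 K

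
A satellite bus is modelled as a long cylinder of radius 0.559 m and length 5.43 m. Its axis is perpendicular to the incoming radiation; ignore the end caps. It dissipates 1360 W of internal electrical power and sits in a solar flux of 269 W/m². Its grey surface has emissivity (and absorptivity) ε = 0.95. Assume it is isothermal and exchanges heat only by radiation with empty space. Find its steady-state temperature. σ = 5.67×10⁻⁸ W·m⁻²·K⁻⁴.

T ≈ 231 K

At steady state, absorbed solar power + internal power = radiated power.
Absorbed: α·S·A_cross = 0.95·269·6.071 = 1551 W (cross-section 2rL).
Total input = 1551 + 1360 = 2911 W.
Radiated: εσ·A_surf·T⁴ with A_surf = 2πrL = 19.07 m².
T⁴ = 2911/(0.95·5.67×10⁻⁸·19.07) = 2.834×10⁹ K⁴.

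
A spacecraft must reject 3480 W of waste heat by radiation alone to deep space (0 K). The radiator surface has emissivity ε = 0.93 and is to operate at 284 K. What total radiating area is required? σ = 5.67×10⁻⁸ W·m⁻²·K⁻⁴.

P = εσA T⁴ ⇒ A = P/(εσT⁴).
T⁴ = 6.505×10⁹ K⁴.
A = 3480/(0.93 × 5.67×10⁻⁸ × 6.505×10⁹).

A ≈ 10.1 m²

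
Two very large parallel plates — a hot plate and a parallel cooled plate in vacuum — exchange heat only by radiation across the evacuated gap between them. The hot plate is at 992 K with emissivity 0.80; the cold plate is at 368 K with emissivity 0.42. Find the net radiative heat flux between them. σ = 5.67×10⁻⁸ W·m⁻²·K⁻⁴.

For two infinite grey parallel plates, q = σ(T₁⁴ − T₂⁴)/(1/ε₁ + 1/ε₂ − 1).
T₁⁴ − T₂⁴ = 9.684×10¹¹ − 1.834×10¹⁰ = 9.500×10¹¹ K⁴.
1/ε₁ + 1/ε₂ − 1 = 1.250 + 2.381 − 1 = 2.631.
q = 5.67×10⁻⁸ × 9.500×10¹¹ / 2.631.

q ≈ 20500 W/m²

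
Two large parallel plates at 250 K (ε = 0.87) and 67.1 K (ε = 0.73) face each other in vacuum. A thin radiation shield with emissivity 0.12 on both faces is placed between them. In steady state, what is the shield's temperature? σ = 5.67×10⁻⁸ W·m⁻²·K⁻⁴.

In steady state the net flux on the hot side equals that on the cold side.
σ(T₁⁴−T_s⁴)/D₁ = σ(T_s⁴−T₂⁴)/D₂, with D₁ = 1/ε₁+1/ε_s−1 = 8.483, D₂ = 1/ε_s+1/ε₂−1 = 8.703.
Solve for T_s⁴: T_s⁴ = (D₂·T₁⁴ + D₁·T₂⁴)/(D₁+D₂) = 1.988×10⁹ K⁴.

T_s ≈ 211 K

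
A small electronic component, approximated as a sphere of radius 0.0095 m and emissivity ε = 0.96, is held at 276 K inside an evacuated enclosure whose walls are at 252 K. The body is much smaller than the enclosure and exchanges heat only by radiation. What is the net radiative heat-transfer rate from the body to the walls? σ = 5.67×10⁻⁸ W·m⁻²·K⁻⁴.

P_net ≈ 0.109 W

For a small grey body in a large enclosure: P_net = εσA(T_body⁴ − T_wall⁴).
A = 4πr² = 0.001134 m²; T_body⁴ − T_wall⁴ = 5.803×10⁹ − 4.033×10⁹ = 1.770×10⁹ K⁴.
|P_net| = 0.96·5.67×10⁻⁸·0.001134·1.770×10⁹.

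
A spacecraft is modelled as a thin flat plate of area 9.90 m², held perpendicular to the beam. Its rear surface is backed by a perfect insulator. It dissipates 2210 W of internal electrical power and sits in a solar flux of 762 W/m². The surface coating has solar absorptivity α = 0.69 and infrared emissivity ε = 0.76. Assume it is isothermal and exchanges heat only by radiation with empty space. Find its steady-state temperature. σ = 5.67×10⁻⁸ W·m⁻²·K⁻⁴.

T ≈ 363 K

At steady state, absorbed solar power + internal power = radiated power.
Absorbed: α·S·A_cross = 0.69·762·9.900 = 5205 W (cross-section A).
Total input = 5205 + 2210 = 7415 W.
Radiated: εσ·A_surf·T⁴ with A_surf = A = 9.900 m².
T⁴ = 7415/(0.76·5.67×10⁻⁸·9.900) = 1.738×10¹⁰ K⁴.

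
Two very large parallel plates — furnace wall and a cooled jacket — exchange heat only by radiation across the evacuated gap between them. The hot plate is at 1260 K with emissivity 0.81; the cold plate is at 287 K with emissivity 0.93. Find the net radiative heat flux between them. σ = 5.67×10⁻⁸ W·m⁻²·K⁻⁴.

For two infinite grey parallel plates, q = σ(T₁⁴ − T₂⁴)/(1/ε₁ + 1/ε₂ − 1).
T₁⁴ − T₂⁴ = 2.520×10¹² − 6.785×10⁹ = 2.514×10¹² K⁴.
1/ε₁ + 1/ε₂ − 1 = 1.235 + 1.075 − 1 = 1.310.
q = 5.67×10⁻⁸ × 2.514×10¹² / 1.310.

q ≈ 1.09×10⁵ W/m²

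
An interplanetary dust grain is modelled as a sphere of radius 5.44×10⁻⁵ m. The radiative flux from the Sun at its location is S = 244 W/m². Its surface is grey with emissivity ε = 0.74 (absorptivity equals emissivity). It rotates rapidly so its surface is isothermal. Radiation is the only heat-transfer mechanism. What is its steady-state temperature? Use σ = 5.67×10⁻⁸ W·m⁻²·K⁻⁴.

T ≈ 181 K

At equilibrium, absorbed power = emitted power.
Absorbing cross-section = πr² = 9.297×10⁻⁹ m²; emitting surface = 4πr² = 3.719×10⁻⁸ m² (ratio 4).
εS·A_cross = εσ·A_surf·T⁴  ⇒  T⁴ = S/(4σ)   (ε cancels).
T⁴ = 244/(4·5.67×10⁻⁸) = 1.076×10⁹ K⁴.
T = (1.076×10⁹)^(1/4).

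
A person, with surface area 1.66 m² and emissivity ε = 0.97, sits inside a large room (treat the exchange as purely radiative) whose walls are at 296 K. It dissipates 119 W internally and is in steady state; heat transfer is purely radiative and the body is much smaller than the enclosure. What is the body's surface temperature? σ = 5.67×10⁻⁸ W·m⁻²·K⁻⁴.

T ≈ 308 K

For a small grey body in a large enclosure, net radiated power = εσA(T⁴ − T_w⁴).
Steady state: P = εσA(T⁴ − T_w⁴) with A = 1.66 m².
T⁴ = P/(εσA) + T_w⁴ = 119/(0.97·5.67×10⁻⁸·1.660) + (296)⁴
    = 1.303×10⁹ + 7.677×10⁹ = 8.980×10⁹ K⁴.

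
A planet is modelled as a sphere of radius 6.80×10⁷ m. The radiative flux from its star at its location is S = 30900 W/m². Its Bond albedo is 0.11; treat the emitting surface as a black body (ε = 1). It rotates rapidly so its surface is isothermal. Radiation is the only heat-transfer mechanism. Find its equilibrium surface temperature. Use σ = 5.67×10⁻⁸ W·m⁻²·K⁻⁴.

T ≈ 590 K

At equilibrium, absorbed power = emitted power.
Absorbing cross-section = πr² = 1.453×10¹⁶ m²; emitting surface = 4πr² = 5.811×10¹⁶ m² (ratio 4).
(1−a)S·A_cross = εσ·A_surf·T⁴  ⇒  T⁴ = (1−a)S/(4σ).
T⁴ = 0.890·30900/(4·5.67×10⁻⁸) = 1.213×10¹¹ K⁴.
T = (1.213×10¹¹)^(1/4).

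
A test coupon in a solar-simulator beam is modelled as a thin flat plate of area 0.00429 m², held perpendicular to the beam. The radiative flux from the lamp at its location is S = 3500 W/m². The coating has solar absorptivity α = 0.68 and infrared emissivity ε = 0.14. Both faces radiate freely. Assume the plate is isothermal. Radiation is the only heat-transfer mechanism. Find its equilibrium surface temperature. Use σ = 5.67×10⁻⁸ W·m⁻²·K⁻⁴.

At equilibrium, absorbed power = emitted power.
Absorbing cross-section = A = 0.004290 m²; emitting surface = 2A = 0.008580 m² (ratio 2).
αS·A_cross = εσ·A_surf·T⁴  ⇒  T⁴ = αS/(ε·2σ).
T⁴ = 0.680·3500/(0.14·2·5.67×10⁻⁸) = 1.499×10¹¹ K⁴.
T = (1.499×10¹¹)^(1/4).

T ≈ 622 K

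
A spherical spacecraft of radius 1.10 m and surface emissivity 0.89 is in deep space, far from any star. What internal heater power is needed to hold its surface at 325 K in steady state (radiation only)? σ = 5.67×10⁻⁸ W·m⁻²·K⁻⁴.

P ≈ 8560 W

P = εσ·4πr²·T⁴.
4πr² = 15.21 m²; T⁴ = 1.116×10¹⁰ K⁴.
P = 0.89·5.67×10⁻⁸·15.21·1.116×10¹⁰.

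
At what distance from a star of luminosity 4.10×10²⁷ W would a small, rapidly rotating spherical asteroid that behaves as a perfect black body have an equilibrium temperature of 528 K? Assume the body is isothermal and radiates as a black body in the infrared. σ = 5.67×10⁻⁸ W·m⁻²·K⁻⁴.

d ≈ 1.36×10¹¹ m

For an isothermal black-emitting sphere, (1−a)S·πr² = σ·4πr²·T⁴ ⇒ S = 4σT⁴/(1−a).
S = 4·5.67×10⁻⁸·(528)⁴/1.00 = 17630 W/m².
Flux falls as S = L/(4πd²), so d = √(L/(4πS)) = √(4.10×10²⁷/(4π·17630)).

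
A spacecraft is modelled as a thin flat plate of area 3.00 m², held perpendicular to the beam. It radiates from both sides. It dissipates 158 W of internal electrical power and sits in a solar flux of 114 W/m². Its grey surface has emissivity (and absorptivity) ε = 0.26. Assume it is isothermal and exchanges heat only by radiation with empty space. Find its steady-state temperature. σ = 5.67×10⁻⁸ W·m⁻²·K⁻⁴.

At steady state, absorbed solar power + internal power = radiated power.
Absorbed: α·S·A_cross = 0.26·114·3.000 = 88.92 W (cross-section A).
Total input = 88.92 + 158 = 246.9 W.
Radiated: εσ·A_surf·T⁴ with A_surf = 2A = 6.000 m².
T⁴ = 246.9/(0.26·5.67×10⁻⁸·6.000) = 2.792×10⁹ K⁴.

T ≈ 230 K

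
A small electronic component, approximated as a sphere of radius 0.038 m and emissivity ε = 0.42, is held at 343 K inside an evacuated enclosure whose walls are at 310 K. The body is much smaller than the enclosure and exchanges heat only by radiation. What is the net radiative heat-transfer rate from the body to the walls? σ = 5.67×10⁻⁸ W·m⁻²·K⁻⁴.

P_net ≈ 1.99 W

For a small grey body in a large enclosure: P_net = εσA(T_body⁴ − T_wall⁴).
A = 4πr² = 0.01815 m²; T_body⁴ − T_wall⁴ = 1.384×10¹⁰ − 9.235×10⁹ = 4.606×10⁹ K⁴.
|P_net| = 0.42·5.67×10⁻⁸·0.01815·4.606×10⁹.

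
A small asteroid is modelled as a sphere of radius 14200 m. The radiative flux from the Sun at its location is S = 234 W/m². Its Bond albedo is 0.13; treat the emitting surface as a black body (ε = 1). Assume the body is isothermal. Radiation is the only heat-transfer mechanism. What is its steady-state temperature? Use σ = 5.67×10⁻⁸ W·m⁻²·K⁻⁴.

T ≈ 173 K

At equilibrium, absorbed power = emitted power.
Absorbing cross-section = πr² = 6.335×10⁸ m²; emitting surface = 4πr² = 2.534×10⁹ m² (ratio 4).
(1−a)S·A_cross = εσ·A_surf·T⁴  ⇒  T⁴ = (1−a)S/(4σ).
T⁴ = 0.870·234/(4·5.67×10⁻⁸) = 8.976×10⁸ K⁴.
T = (8.976×10⁸)^(1/4).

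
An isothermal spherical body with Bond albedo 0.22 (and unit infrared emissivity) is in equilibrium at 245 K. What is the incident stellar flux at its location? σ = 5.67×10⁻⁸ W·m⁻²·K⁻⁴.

S ≈ 1050 W/m²

(1−a)S·πr² = σ·4πr²·T⁴ ⇒ S = 4σT⁴/(1−a).
S = 4·5.67×10⁻⁸·3.603×10⁹/0.780.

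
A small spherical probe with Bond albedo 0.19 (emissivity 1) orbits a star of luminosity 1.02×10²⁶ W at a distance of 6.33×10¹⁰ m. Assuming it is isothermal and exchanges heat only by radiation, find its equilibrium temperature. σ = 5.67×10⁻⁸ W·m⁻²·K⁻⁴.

First find the stellar flux at distance d: S = L/(4πd²) = 1.02×10²⁶/(4π·(6.33×10¹⁰)²) = 2026 W/m².
For an isothermal sphere, absorbed (1−a)S·πr² = emitted σ·4πr²·T⁴, so T⁴ = (1−a)S/(4σ).
T⁴ = 0.810·2026/(4·5.67×10⁻⁸) = 7.235×10⁹ K⁴.

T ≈ 292 K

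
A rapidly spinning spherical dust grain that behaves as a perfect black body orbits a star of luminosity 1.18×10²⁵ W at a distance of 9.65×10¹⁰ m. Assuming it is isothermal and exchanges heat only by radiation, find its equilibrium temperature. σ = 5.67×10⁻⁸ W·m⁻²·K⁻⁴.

T ≈ 145 K

First find the stellar flux at distance d: S = L/(4πd²) = 1.18×10²⁵/(4π·(9.65×10¹⁰)²) = 100.8 W/m².
For an isothermal sphere, absorbed (1−a)S·πr² = emitted σ·4πr²·T⁴, so T⁴ = (1−a)S/(4σ).
T⁴ = 1.00·100.8/(4·5.67×10⁻⁸) = 4.446×10⁸ K⁴.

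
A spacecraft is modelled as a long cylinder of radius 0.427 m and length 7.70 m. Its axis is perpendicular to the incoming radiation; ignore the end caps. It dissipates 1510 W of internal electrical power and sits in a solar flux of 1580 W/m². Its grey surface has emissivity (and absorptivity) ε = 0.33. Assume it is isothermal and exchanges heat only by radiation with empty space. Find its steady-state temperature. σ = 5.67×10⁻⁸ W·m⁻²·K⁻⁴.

T ≈ 336 K

At steady state, absorbed solar power + internal power = radiated power.
Absorbed: α·S·A_cross = 0.33·1580·6.576 = 3429 W (cross-section 2rL).
Total input = 3429 + 1510 = 4939 W.
Radiated: εσ·A_surf·T⁴ with A_surf = 2πrL = 20.66 m².
T⁴ = 4939/(0.33·5.67×10⁻⁸·20.66) = 1.278×10¹⁰ K⁴.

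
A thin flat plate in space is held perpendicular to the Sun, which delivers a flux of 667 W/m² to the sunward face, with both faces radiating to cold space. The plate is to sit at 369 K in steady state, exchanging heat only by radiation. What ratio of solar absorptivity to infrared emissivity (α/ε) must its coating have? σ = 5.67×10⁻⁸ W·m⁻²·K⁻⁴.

Balance: αS·A = εσ·2A·T⁴ ⇒ α/ε = 2σT⁴/S.
α/ε = 2·5.67×10⁻⁸·(369)⁴/667 = 2·5.67×10⁻⁸·1.854×10¹⁰/667.

α/ε ≈ 3.15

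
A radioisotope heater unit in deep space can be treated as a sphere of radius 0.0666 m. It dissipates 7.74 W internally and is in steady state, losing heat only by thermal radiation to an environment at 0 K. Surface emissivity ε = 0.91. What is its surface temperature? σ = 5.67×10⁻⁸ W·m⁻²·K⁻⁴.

T ≈ 228 K

Steady state: internal power = radiated power, P = εσA T⁴.
Radiating area A = 4πr² = 0.05574 m².
T⁴ = P/(εσA) = 7.74/(0.91·5.67×10⁻⁸·0.05574) = 2.691×10⁹ K⁴.
T = (2.691×10⁹)^(1/4).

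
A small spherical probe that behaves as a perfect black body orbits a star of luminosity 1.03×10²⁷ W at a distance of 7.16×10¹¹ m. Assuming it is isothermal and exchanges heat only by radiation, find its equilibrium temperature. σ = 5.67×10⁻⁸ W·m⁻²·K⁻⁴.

T ≈ 163 K

First find the stellar flux at distance d: S = L/(4πd²) = 1.03×10²⁷/(4π·(7.16×10¹¹)²) = 159.9 W/m².
For an isothermal sphere, absorbed (1−a)S·πr² = emitted σ·4πr²·T⁴, so T⁴ = (1−a)S/(4σ).
T⁴ = 1.00·159.9/(4·5.67×10⁻⁸) = 7.049×10⁸ K⁴.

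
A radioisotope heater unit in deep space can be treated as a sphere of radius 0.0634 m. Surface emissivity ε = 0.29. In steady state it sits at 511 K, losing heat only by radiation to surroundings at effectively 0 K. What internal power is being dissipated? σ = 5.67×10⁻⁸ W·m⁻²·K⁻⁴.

P ≈ 56.6 W

Steady state: P = εσA T⁴.
A = 4πr² = 0.05051 m²; T⁴ = (511)⁴ = 6.818×10¹⁰ K⁴.
P = 0.29 × 5.67×10⁻⁸ × 0.05051 × 6.818×10¹⁰.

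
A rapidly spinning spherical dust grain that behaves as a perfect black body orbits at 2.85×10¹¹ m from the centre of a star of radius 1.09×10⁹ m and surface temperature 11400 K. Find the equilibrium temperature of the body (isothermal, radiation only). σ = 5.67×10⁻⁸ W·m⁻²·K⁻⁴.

T ≈ 499 K

The star's surface emits σT_*⁴; at distance d the flux is S = σT_*⁴(R_*/d)².
S = 5.67×10⁻⁸·(11400)⁴·(1.09×10⁹/2.85×10¹¹)² = 14010 W/m².
For an isothermal sphere T⁴ = (1−a)S/(4σ) = 6.176×10¹⁰ K⁴.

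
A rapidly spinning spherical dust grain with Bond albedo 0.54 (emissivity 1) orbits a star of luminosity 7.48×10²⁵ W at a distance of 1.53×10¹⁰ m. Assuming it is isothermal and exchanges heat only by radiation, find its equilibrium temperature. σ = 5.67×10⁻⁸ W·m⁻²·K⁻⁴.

First find the stellar flux at distance d: S = L/(4πd²) = 7.48×10²⁵/(4π·(1.53×10¹⁰)²) = 25430 W/m².
For an isothermal sphere, absorbed (1−a)S·πr² = emitted σ·4πr²·T⁴, so T⁴ = (1−a)S/(4σ).
T⁴ = 0.460·25430/(4·5.67×10⁻⁸) = 5.157×10¹⁰ K⁴.

T ≈ 477 K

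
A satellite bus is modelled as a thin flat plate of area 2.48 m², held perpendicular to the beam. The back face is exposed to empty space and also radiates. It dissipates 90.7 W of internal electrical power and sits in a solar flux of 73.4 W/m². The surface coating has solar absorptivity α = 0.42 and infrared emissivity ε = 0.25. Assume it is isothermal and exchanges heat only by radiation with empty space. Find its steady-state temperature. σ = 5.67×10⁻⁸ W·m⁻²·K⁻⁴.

At steady state, absorbed solar power + internal power = radiated power.
Absorbed: α·S·A_cross = 0.42·73.4·2.480 = 76.45 W (cross-section A).
Total input = 76.45 + 90.7 = 167.2 W.
Radiated: εσ·A_surf·T⁴ with A_surf = 2A = 4.960 m².
T⁴ = 167.2/(0.25·5.67×10⁻⁸·4.960) = 2.377×10⁹ K⁴.

T ≈ 221 K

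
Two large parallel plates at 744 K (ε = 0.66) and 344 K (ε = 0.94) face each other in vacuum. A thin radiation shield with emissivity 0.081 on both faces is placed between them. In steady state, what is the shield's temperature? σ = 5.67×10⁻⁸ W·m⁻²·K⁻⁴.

T_s ≈ 630 K

In steady state the net flux on the hot side equals that on the cold side.
σ(T₁⁴−T_s⁴)/D₁ = σ(T_s⁴−T₂⁴)/D₂, with D₁ = 1/ε₁+1/ε_s−1 = 12.86, D₂ = 1/ε_s+1/ε₂−1 = 12.41.
Solve for T_s⁴: T_s⁴ = (D₂·T₁⁴ + D₁·T₂⁴)/(D₁+D₂) = 1.576×10¹¹ K⁴.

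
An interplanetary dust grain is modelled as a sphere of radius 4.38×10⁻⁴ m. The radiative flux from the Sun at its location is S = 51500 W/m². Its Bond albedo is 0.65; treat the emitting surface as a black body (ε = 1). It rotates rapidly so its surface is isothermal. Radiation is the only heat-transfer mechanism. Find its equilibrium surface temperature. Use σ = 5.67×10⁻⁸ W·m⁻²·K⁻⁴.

T ≈ 531 K

At equilibrium, absorbed power = emitted power.
Absorbing cross-section = πr² = 6.027×10⁻⁷ m²; emitting surface = 4πr² = 2.411×10⁻⁶ m² (ratio 4).
(1−a)S·A_cross = εσ·A_surf·T⁴  ⇒  T⁴ = (1−a)S/(4σ).
T⁴ = 0.350·51500/(4·5.67×10⁻⁸) = 7.948×10¹⁰ K⁴.
T = (7.948×10¹⁰)^(1/4).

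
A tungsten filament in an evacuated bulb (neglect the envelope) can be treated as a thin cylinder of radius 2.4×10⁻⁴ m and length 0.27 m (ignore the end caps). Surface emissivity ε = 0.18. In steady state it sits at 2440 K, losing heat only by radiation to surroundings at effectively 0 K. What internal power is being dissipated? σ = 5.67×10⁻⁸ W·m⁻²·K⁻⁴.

Steady state: P = εσA T⁴.
A = 2πrL = 4.072×10⁻⁴ m²; T⁴ = (2440)⁴ = 3.545×10¹³ K⁴.
P = 0.18 × 5.67×10⁻⁸ × 4.072×10⁻⁴ × 3.545×10¹³.

P ≈ 147 W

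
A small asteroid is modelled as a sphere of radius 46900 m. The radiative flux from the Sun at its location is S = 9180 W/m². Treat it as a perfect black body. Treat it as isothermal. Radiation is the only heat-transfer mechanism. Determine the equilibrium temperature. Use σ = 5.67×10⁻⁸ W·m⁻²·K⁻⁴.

At equilibrium, absorbed power = emitted power.
Absorbing cross-section = πr² = 6.910×10⁹ m²; emitting surface = 4πr² = 2.764×10¹⁰ m² (ratio 4).
S·A_cross = εσ·A_surf·T⁴  ⇒  T⁴ = S/(4σ).
T⁴ = 1.00·9180/(4·5.67×10⁻⁸) = 4.048×10¹⁰ K⁴.
T = (4.048×10¹⁰)^(1/4).

T ≈ 449 K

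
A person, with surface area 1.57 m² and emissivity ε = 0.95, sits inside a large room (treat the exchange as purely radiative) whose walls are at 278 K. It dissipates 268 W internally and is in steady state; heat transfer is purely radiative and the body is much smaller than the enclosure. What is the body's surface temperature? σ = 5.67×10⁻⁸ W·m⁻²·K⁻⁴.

For a small grey body in a large enclosure, net radiated power = εσA(T⁴ − T_w⁴).
Steady state: P = εσA(T⁴ − T_w⁴) with A = 1.57 m².
T⁴ = P/(εσA) + T_w⁴ = 268/(0.95·5.67×10⁻⁸·1.570) + (278)⁴
    = 3.169×10⁹ + 5.973×10⁹ = 9.142×10⁹ K⁴.

T ≈ 309 K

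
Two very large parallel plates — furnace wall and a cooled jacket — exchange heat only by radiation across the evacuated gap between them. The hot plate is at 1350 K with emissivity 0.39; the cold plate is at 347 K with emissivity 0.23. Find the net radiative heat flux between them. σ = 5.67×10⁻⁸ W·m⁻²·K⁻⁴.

For two infinite grey parallel plates, q = σ(T₁⁴ − T₂⁴)/(1/ε₁ + 1/ε₂ − 1).
T₁⁴ − T₂⁴ = 3.322×10¹² − 1.450×10¹⁰ = 3.307×10¹² K⁴.
1/ε₁ + 1/ε₂ − 1 = 2.564 + 4.348 − 1 = 5.912.
q = 5.67×10⁻⁸ × 3.307×10¹² / 5.912.

q ≈ 31700 W/m²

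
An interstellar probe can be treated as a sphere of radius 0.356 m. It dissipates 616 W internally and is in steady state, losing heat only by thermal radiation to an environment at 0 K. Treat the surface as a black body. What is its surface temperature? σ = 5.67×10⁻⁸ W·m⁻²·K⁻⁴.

Steady state: internal power = radiated power, P = εσA T⁴.
Radiating area A = 4πr² = 1.593 m².
T⁴ = P/(εσA) = 616/(1.0·5.67×10⁻⁸·1.593) = 6.822×10⁹ K⁴.
T = (6.822×10⁹)^(1/4).

T ≈ 287 K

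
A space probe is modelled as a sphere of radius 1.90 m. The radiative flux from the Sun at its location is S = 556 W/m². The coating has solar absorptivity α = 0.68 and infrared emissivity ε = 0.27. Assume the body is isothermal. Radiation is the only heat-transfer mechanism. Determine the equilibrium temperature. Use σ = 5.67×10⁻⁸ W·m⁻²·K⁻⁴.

T ≈ 280 K

At equilibrium, absorbed power = emitted power.
Absorbing cross-section = πr² = 11.34 m²; emitting surface = 4πr² = 45.36 m² (ratio 4).
αS·A_cross = εσ·A_surf·T⁴  ⇒  T⁴ = αS/(ε·4σ).
T⁴ = 0.680·556/(0.27·4·5.67×10⁻⁸) = 6.174×10⁹ K⁴.
T = (6.174×10⁹)^(1/4).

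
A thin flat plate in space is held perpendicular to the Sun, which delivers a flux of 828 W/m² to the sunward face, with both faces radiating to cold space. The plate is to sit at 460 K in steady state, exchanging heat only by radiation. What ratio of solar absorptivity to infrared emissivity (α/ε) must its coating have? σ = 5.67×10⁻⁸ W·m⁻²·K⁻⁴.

α/ε ≈ 6.13

Balance: αS·A = εσ·2A·T⁴ ⇒ α/ε = 2σT⁴/S.
α/ε = 2·5.67×10⁻⁸·(460)⁴/828 = 2·5.67×10⁻⁸·4.477×10¹⁰/828.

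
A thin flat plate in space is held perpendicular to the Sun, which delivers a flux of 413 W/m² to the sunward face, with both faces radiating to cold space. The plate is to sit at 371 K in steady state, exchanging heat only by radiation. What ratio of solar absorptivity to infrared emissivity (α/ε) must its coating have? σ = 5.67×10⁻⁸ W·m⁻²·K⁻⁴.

α/ε ≈ 5.20

Balance: αS·A = εσ·2A·T⁴ ⇒ α/ε = 2σT⁴/S.
α/ε = 2·5.67×10⁻⁸·(371)⁴/413 = 2·5.67×10⁻⁸·1.895×10¹⁰/413.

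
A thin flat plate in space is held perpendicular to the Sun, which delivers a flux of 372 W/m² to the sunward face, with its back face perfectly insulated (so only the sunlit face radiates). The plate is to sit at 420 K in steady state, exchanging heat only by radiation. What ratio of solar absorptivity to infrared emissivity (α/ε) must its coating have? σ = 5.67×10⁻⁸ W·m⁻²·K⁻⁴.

α/ε ≈ 4.74

Balance: αS·A = εσ·1A·T⁴ ⇒ α/ε = σT⁴/S.
α/ε = 5.67×10⁻⁸·(420)⁴/372 = 5.67×10⁻⁸·3.112×10¹⁰/372.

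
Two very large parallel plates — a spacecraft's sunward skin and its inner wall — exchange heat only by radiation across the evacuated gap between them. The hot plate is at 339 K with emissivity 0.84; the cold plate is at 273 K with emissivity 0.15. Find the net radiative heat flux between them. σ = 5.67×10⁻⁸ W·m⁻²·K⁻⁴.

For two infinite grey parallel plates, q = σ(T₁⁴ − T₂⁴)/(1/ε₁ + 1/ε₂ − 1).
T₁⁴ − T₂⁴ = 1.321×10¹⁰ − 5.555×10⁹ = 7.652×10⁹ K⁴.
1/ε₁ + 1/ε₂ − 1 = 1.190 + 6.667 − 1 = 6.857.
q = 5.67×10⁻⁸ × 7.652×10⁹ / 6.857.

q ≈ 63.3 W/m²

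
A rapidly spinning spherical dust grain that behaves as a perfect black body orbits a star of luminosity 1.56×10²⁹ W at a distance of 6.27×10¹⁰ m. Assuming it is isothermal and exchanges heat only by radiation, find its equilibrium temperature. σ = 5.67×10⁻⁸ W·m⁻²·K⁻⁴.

T ≈ 1930 K

First find the stellar flux at distance d: S = L/(4πd²) = 1.56×10²⁹/(4π·(6.27×10¹⁰)²) = 3.158×10⁶ W/m².
For an isothermal sphere, absorbed (1−a)S·πr² = emitted σ·4πr²·T⁴, so T⁴ = (1−a)S/(4σ).
T⁴ = 1.00·3.158×10⁶/(4·5.67×10⁻⁸) = 1.392×10¹³ K⁴.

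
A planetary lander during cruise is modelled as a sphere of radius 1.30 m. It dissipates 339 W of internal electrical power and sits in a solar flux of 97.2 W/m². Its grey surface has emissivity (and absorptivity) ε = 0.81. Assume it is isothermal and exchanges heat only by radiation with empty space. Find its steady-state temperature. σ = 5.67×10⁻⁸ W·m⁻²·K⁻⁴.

At steady state, absorbed solar power + internal power = radiated power.
Absorbed: α·S·A_cross = 0.81·97.2·5.309 = 418.0 W (cross-section πr²).
Total input = 418.0 + 339 = 757.0 W.
Radiated: εσ·A_surf·T⁴ with A_surf = 4πr² = 21.24 m².
T⁴ = 757.0/(0.81·5.67×10⁻⁸·21.24) = 7.761×10⁸ K⁴.

T ≈ 167 K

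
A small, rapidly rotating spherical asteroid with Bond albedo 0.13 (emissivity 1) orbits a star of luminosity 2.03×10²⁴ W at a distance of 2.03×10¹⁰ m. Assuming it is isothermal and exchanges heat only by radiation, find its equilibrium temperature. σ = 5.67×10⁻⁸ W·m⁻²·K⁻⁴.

T ≈ 197 K

First find the stellar flux at distance d: S = L/(4πd²) = 2.03×10²⁴/(4π·(2.03×10¹⁰)²) = 392.0 W/m².
For an isothermal sphere, absorbed (1−a)S·πr² = emitted σ·4πr²·T⁴, so T⁴ = (1−a)S/(4σ).
T⁴ = 0.870·392.0/(4·5.67×10⁻⁸) = 1.504×10⁹ K⁴.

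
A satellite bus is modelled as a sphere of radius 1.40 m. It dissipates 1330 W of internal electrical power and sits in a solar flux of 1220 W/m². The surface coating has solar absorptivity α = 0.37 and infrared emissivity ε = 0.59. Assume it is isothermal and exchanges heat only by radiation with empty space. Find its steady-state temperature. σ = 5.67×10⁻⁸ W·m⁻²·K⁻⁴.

At steady state, absorbed solar power + internal power = radiated power.
Absorbed: α·S·A_cross = 0.37·1220·6.158 = 2780 W (cross-section πr²).
Total input = 2780 + 1330 = 4110 W.
Radiated: εσ·A_surf·T⁴ with A_surf = 4πr² = 24.63 m².
T⁴ = 4110/(0.59·5.67×10⁻⁸·24.63) = 4.988×10⁹ K⁴.

T ≈ 266 K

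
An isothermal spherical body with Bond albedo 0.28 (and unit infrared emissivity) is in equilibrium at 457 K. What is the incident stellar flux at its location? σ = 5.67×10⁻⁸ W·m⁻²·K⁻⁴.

S ≈ 13700 W/m²

(1−a)S·πr² = σ·4πr²·T⁴ ⇒ S = 4σT⁴/(1−a).
S = 4·5.67×10⁻⁸·4.362×10¹⁰/0.720.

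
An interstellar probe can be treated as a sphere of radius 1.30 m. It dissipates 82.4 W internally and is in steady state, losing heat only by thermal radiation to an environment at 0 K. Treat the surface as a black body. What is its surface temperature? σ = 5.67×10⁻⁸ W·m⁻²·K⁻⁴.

Steady state: internal power = radiated power, P = εσA T⁴.
Radiating area A = 4πr² = 21.24 m².
T⁴ = P/(εσA) = 82.4/(1.0·5.67×10⁻⁸·21.24) = 6.843×10⁷ K⁴.
T = (6.843×10⁷)^(1/4).

T ≈ 91.0 K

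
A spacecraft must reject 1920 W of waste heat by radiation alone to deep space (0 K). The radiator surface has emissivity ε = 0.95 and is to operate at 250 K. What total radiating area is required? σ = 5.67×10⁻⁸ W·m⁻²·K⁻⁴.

A ≈ 9.13 m²

P = εσA T⁴ ⇒ A = P/(εσT⁴).
T⁴ = 3.906×10⁹ K⁴.
A = 1920/(0.95 × 5.67×10⁻⁸ × 3.906×10⁹).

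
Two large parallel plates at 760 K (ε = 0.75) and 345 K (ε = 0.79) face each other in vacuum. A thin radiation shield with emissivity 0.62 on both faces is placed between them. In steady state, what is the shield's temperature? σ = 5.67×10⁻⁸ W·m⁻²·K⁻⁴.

T_s ≈ 643 K

In steady state the net flux on the hot side equals that on the cold side.
σ(T₁⁴−T_s⁴)/D₁ = σ(T_s⁴−T₂⁴)/D₂, with D₁ = 1/ε₁+1/ε_s−1 = 1.946, D₂ = 1/ε_s+1/ε₂−1 = 1.879.
Solve for T_s⁴: T_s⁴ = (D₂·T₁⁴ + D₁·T₂⁴)/(D₁+D₂) = 1.711×10¹¹ K⁴.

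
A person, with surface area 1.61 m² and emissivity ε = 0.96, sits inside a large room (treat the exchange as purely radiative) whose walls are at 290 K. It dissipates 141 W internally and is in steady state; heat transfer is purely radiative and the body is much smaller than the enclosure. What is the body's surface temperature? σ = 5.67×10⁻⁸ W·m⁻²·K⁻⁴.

T ≈ 305 K

For a small grey body in a large enclosure, net radiated power = εσA(T⁴ − T_w⁴).
Steady state: P = εσA(T⁴ − T_w⁴) with A = 1.61 m².
T⁴ = P/(εσA) + T_w⁴ = 141/(0.96·5.67×10⁻⁸·1.610) + (290)⁴
    = 1.609×10⁹ + 7.073×10⁹ = 8.682×10⁹ K⁴.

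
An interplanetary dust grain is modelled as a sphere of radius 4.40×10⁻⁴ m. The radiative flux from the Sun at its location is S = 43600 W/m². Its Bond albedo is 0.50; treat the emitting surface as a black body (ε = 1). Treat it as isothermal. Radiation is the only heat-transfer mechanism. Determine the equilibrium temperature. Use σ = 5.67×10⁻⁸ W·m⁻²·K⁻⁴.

T ≈ 557 K

At equilibrium, absorbed power = emitted power.
Absorbing cross-section = πr² = 6.082×10⁻⁷ m²; emitting surface = 4πr² = 2.433×10⁻⁶ m² (ratio 4).
(1−a)S·A_cross = εσ·A_surf·T⁴  ⇒  T⁴ = (1−a)S/(4σ).
T⁴ = 0.500·43600/(4·5.67×10⁻⁸) = 9.612×10¹⁰ K⁴.
T = (9.612×10¹⁰)^(1/4).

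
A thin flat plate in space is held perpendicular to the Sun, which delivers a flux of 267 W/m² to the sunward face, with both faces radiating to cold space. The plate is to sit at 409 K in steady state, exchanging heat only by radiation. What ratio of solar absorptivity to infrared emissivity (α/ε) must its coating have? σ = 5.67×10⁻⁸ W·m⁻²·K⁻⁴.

α/ε ≈ 11.9

Balance: αS·A = εσ·2A·T⁴ ⇒ α/ε = 2σT⁴/S.
α/ε = 2·5.67×10⁻⁸·(409)⁴/267 = 2·5.67×10⁻⁸·2.798×10¹⁰/267.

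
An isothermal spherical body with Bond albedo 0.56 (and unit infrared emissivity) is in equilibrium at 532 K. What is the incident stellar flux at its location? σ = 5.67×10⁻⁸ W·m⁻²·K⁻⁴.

(1−a)S·πr² = σ·4πr²·T⁴ ⇒ S = 4σT⁴/(1−a).
S = 4·5.67×10⁻⁸·8.010×10¹⁰/0.440.

S ≈ 41300 W/m²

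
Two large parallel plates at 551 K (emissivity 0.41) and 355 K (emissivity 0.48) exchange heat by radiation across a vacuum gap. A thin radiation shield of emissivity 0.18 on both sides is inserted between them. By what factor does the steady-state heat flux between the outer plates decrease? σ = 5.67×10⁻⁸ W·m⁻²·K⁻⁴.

factor ≈ 3.87

Without shield: q₀ = σΔ(T⁴)/(1/ε₁+1/ε₂−1) with denominator 3.522.
With shield the two gaps are in series; the resistances add: (1/ε₁+1/ε_s−1)+(1/ε_s+1/ε₂−1) = 6.995+6.639 = 13.63.
Heat-flux ratio q₀/q = 13.63/3.522.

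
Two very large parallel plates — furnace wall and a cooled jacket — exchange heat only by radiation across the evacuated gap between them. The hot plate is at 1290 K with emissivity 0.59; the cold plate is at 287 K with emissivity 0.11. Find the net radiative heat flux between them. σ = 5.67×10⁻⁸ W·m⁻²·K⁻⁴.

q ≈ 16000 W/m²

For two infinite grey parallel plates, q = σ(T₁⁴ − T₂⁴)/(1/ε₁ + 1/ε₂ − 1).
T₁⁴ − T₂⁴ = 2.769×10¹² − 6.785×10⁹ = 2.762×10¹² K⁴.
1/ε₁ + 1/ε₂ − 1 = 1.695 + 9.091 − 1 = 9.786.
q = 5.67×10⁻⁸ × 2.762×10¹² / 9.786.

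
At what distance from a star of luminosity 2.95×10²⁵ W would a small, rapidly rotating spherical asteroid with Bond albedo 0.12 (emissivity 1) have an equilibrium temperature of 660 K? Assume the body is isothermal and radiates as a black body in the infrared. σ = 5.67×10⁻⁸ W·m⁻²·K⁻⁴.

d ≈ 6.93×10⁹ m

For an isothermal black-emitting sphere, (1−a)S·πr² = σ·4πr²·T⁴ ⇒ S = 4σT⁴/(1−a).
S = 4·5.67×10⁻⁸·(660)⁴/0.880 = 48900 W/m².
Flux falls as S = L/(4πd²), so d = √(L/(4πS)) = √(2.95×10²⁵/(4π·48900)).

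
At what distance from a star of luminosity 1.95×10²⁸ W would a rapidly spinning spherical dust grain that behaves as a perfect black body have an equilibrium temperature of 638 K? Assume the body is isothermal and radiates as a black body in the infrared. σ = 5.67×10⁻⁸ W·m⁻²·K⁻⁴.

For an isothermal black-emitting sphere, (1−a)S·πr² = σ·4πr²·T⁴ ⇒ S = 4σT⁴/(1−a).
S = 4·5.67×10⁻⁸·(638)⁴/1.00 = 37580 W/m².
Flux falls as S = L/(4πd²), so d = √(L/(4πS)) = √(1.95×10²⁸/(4π·37580)).

d ≈ 2.03×10¹¹ m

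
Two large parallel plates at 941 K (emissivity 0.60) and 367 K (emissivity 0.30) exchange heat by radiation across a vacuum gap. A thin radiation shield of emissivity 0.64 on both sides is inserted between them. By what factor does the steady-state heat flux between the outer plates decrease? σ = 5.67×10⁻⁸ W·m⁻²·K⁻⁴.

factor ≈ 1.53

Without shield: q₀ = σΔ(T⁴)/(1/ε₁+1/ε₂−1) with denominator 4.000.
With shield the two gaps are in series; the resistances add: (1/ε₁+1/ε_s−1)+(1/ε_s+1/ε₂−1) = 2.229+3.896 = 6.125.
Heat-flux ratio q₀/q = 6.125/4.000.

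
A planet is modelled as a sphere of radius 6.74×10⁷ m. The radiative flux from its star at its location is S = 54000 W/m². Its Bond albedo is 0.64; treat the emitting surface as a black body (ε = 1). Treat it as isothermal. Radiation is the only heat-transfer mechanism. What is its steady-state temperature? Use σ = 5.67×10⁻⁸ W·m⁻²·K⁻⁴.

At equilibrium, absorbed power = emitted power.
Absorbing cross-section = πr² = 1.427×10¹⁶ m²; emitting surface = 4πr² = 5.709×10¹⁶ m² (ratio 4).
(1−a)S·A_cross = εσ·A_surf·T⁴  ⇒  T⁴ = (1−a)S/(4σ).
T⁴ = 0.360·54000/(4·5.67×10⁻⁸) = 8.571×10¹⁰ K⁴.
T = (8.571×10¹⁰)^(1/4).

T ≈ 541 K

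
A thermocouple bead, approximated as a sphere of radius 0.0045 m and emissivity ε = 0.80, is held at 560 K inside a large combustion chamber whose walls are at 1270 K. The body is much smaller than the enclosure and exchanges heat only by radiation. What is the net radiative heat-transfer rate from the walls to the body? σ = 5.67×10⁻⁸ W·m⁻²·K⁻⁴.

P_net ≈ 28.9 W

For a small grey body in a large enclosure: P_net = εσA(T_body⁴ − T_wall⁴).
A = 4πr² = 2.545×10⁻⁴ m²; T_body⁴ − T_wall⁴ = 9.834×10¹⁰ − 2.601×10¹² = -2.503×10¹² K⁴.
|P_net| = 0.80·5.67×10⁻⁸·2.545×10⁻⁴·2.503×10¹².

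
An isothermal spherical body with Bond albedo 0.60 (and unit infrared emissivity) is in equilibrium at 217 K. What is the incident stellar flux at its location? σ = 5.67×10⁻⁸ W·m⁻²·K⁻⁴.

(1−a)S·πr² = σ·4πr²·T⁴ ⇒ S = 4σT⁴/(1−a).
S = 4·5.67×10⁻⁸·2.217×10⁹/0.400.

S ≈ 1260 W/m²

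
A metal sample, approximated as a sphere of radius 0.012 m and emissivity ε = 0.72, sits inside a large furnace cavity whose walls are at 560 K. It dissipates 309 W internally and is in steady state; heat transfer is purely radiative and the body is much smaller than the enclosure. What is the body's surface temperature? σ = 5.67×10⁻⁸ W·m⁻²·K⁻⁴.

For a small grey body in a large enclosure, net radiated power = εσA(T⁴ − T_w⁴).
Steady state: P = εσA(T⁴ − T_w⁴) with A = 4πr² = 0.001810 m².
T⁴ = P/(εσA) + T_w⁴ = 309/(0.72·5.67×10⁻⁸·0.001810) + (560)⁴
    = 4.183×10¹² + 9.834×10¹⁰ = 4.281×10¹² K⁴.

T ≈ 1440 K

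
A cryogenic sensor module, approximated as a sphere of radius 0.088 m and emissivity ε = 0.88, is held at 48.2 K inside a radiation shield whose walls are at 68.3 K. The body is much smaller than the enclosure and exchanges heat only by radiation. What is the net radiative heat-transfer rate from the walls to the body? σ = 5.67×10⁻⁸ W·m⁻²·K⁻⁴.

For a small grey body in a large enclosure: P_net = εσA(T_body⁴ − T_wall⁴).
A = 4πr² = 0.09731 m²; T_body⁴ − T_wall⁴ = 5.397×10⁶ − 2.176×10⁷ = -1.636×10⁷ K⁴.
|P_net| = 0.88·5.67×10⁻⁸·0.09731·1.636×10⁷.

P_net ≈ 0.0795 W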